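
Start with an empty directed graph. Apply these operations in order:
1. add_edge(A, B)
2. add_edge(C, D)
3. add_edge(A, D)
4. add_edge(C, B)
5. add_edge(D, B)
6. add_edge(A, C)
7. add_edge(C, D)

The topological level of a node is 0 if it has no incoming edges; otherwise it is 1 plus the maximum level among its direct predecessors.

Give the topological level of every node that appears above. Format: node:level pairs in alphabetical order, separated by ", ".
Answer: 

Op 1: add_edge(A, B). Edges now: 1
Op 2: add_edge(C, D). Edges now: 2
Op 3: add_edge(A, D). Edges now: 3
Op 4: add_edge(C, B). Edges now: 4
Op 5: add_edge(D, B). Edges now: 5
Op 6: add_edge(A, C). Edges now: 6
Op 7: add_edge(C, D) (duplicate, no change). Edges now: 6
Compute levels (Kahn BFS):
  sources (in-degree 0): A
  process A: level=0
    A->B: in-degree(B)=2, level(B)>=1
    A->C: in-degree(C)=0, level(C)=1, enqueue
    A->D: in-degree(D)=1, level(D)>=1
  process C: level=1
    C->B: in-degree(B)=1, level(B)>=2
    C->D: in-degree(D)=0, level(D)=2, enqueue
  process D: level=2
    D->B: in-degree(B)=0, level(B)=3, enqueue
  process B: level=3
All levels: A:0, B:3, C:1, D:2

Answer: A:0, B:3, C:1, D:2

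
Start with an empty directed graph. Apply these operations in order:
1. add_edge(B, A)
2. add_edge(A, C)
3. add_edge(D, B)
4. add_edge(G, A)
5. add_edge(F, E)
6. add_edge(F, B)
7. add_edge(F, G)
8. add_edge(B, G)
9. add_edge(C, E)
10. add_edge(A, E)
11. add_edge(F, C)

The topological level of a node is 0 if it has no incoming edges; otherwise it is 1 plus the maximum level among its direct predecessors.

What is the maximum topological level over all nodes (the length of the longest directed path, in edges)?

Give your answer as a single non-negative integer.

Answer: 5

Derivation:
Op 1: add_edge(B, A). Edges now: 1
Op 2: add_edge(A, C). Edges now: 2
Op 3: add_edge(D, B). Edges now: 3
Op 4: add_edge(G, A). Edges now: 4
Op 5: add_edge(F, E). Edges now: 5
Op 6: add_edge(F, B). Edges now: 6
Op 7: add_edge(F, G). Edges now: 7
Op 8: add_edge(B, G). Edges now: 8
Op 9: add_edge(C, E). Edges now: 9
Op 10: add_edge(A, E). Edges now: 10
Op 11: add_edge(F, C). Edges now: 11
Compute levels (Kahn BFS):
  sources (in-degree 0): D, F
  process D: level=0
    D->B: in-degree(B)=1, level(B)>=1
  process F: level=0
    F->B: in-degree(B)=0, level(B)=1, enqueue
    F->C: in-degree(C)=1, level(C)>=1
    F->E: in-degree(E)=2, level(E)>=1
    F->G: in-degree(G)=1, level(G)>=1
  process B: level=1
    B->A: in-degree(A)=1, level(A)>=2
    B->G: in-degree(G)=0, level(G)=2, enqueue
  process G: level=2
    G->A: in-degree(A)=0, level(A)=3, enqueue
  process A: level=3
    A->C: in-degree(C)=0, level(C)=4, enqueue
    A->E: in-degree(E)=1, level(E)>=4
  process C: level=4
    C->E: in-degree(E)=0, level(E)=5, enqueue
  process E: level=5
All levels: A:3, B:1, C:4, D:0, E:5, F:0, G:2
max level = 5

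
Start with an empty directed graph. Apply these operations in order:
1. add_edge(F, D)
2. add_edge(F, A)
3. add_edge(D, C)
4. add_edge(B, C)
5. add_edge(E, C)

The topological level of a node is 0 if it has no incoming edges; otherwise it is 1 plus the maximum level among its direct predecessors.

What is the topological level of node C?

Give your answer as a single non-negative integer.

Answer: 2

Derivation:
Op 1: add_edge(F, D). Edges now: 1
Op 2: add_edge(F, A). Edges now: 2
Op 3: add_edge(D, C). Edges now: 3
Op 4: add_edge(B, C). Edges now: 4
Op 5: add_edge(E, C). Edges now: 5
Compute levels (Kahn BFS):
  sources (in-degree 0): B, E, F
  process B: level=0
    B->C: in-degree(C)=2, level(C)>=1
  process E: level=0
    E->C: in-degree(C)=1, level(C)>=1
  process F: level=0
    F->A: in-degree(A)=0, level(A)=1, enqueue
    F->D: in-degree(D)=0, level(D)=1, enqueue
  process A: level=1
  process D: level=1
    D->C: in-degree(C)=0, level(C)=2, enqueue
  process C: level=2
All levels: A:1, B:0, C:2, D:1, E:0, F:0
level(C) = 2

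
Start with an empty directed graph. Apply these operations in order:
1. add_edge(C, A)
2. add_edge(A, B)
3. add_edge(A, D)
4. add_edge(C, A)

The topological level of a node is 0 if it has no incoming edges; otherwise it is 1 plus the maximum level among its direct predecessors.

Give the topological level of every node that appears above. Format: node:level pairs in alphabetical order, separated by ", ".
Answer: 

Op 1: add_edge(C, A). Edges now: 1
Op 2: add_edge(A, B). Edges now: 2
Op 3: add_edge(A, D). Edges now: 3
Op 4: add_edge(C, A) (duplicate, no change). Edges now: 3
Compute levels (Kahn BFS):
  sources (in-degree 0): C
  process C: level=0
    C->A: in-degree(A)=0, level(A)=1, enqueue
  process A: level=1
    A->B: in-degree(B)=0, level(B)=2, enqueue
    A->D: in-degree(D)=0, level(D)=2, enqueue
  process B: level=2
  process D: level=2
All levels: A:1, B:2, C:0, D:2

Answer: A:1, B:2, C:0, D:2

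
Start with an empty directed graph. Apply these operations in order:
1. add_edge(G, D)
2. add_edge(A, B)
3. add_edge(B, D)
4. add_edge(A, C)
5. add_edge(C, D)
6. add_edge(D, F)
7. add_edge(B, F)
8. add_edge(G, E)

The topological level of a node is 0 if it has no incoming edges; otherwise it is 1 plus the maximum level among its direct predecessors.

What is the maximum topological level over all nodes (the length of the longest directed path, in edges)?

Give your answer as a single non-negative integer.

Op 1: add_edge(G, D). Edges now: 1
Op 2: add_edge(A, B). Edges now: 2
Op 3: add_edge(B, D). Edges now: 3
Op 4: add_edge(A, C). Edges now: 4
Op 5: add_edge(C, D). Edges now: 5
Op 6: add_edge(D, F). Edges now: 6
Op 7: add_edge(B, F). Edges now: 7
Op 8: add_edge(G, E). Edges now: 8
Compute levels (Kahn BFS):
  sources (in-degree 0): A, G
  process A: level=0
    A->B: in-degree(B)=0, level(B)=1, enqueue
    A->C: in-degree(C)=0, level(C)=1, enqueue
  process G: level=0
    G->D: in-degree(D)=2, level(D)>=1
    G->E: in-degree(E)=0, level(E)=1, enqueue
  process B: level=1
    B->D: in-degree(D)=1, level(D)>=2
    B->F: in-degree(F)=1, level(F)>=2
  process C: level=1
    C->D: in-degree(D)=0, level(D)=2, enqueue
  process E: level=1
  process D: level=2
    D->F: in-degree(F)=0, level(F)=3, enqueue
  process F: level=3
All levels: A:0, B:1, C:1, D:2, E:1, F:3, G:0
max level = 3

Answer: 3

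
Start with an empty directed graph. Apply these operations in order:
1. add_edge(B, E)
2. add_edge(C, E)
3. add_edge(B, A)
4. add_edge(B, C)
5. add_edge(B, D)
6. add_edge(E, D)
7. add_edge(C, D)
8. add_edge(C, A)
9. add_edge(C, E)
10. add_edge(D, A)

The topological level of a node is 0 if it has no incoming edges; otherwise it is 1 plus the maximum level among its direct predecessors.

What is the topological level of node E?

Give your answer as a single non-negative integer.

Op 1: add_edge(B, E). Edges now: 1
Op 2: add_edge(C, E). Edges now: 2
Op 3: add_edge(B, A). Edges now: 3
Op 4: add_edge(B, C). Edges now: 4
Op 5: add_edge(B, D). Edges now: 5
Op 6: add_edge(E, D). Edges now: 6
Op 7: add_edge(C, D). Edges now: 7
Op 8: add_edge(C, A). Edges now: 8
Op 9: add_edge(C, E) (duplicate, no change). Edges now: 8
Op 10: add_edge(D, A). Edges now: 9
Compute levels (Kahn BFS):
  sources (in-degree 0): B
  process B: level=0
    B->A: in-degree(A)=2, level(A)>=1
    B->C: in-degree(C)=0, level(C)=1, enqueue
    B->D: in-degree(D)=2, level(D)>=1
    B->E: in-degree(E)=1, level(E)>=1
  process C: level=1
    C->A: in-degree(A)=1, level(A)>=2
    C->D: in-degree(D)=1, level(D)>=2
    C->E: in-degree(E)=0, level(E)=2, enqueue
  process E: level=2
    E->D: in-degree(D)=0, level(D)=3, enqueue
  process D: level=3
    D->A: in-degree(A)=0, level(A)=4, enqueue
  process A: level=4
All levels: A:4, B:0, C:1, D:3, E:2
level(E) = 2

Answer: 2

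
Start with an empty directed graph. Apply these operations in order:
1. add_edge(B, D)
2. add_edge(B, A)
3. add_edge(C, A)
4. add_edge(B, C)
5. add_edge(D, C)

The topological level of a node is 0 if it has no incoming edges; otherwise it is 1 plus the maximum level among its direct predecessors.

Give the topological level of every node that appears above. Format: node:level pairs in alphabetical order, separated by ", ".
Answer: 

Op 1: add_edge(B, D). Edges now: 1
Op 2: add_edge(B, A). Edges now: 2
Op 3: add_edge(C, A). Edges now: 3
Op 4: add_edge(B, C). Edges now: 4
Op 5: add_edge(D, C). Edges now: 5
Compute levels (Kahn BFS):
  sources (in-degree 0): B
  process B: level=0
    B->A: in-degree(A)=1, level(A)>=1
    B->C: in-degree(C)=1, level(C)>=1
    B->D: in-degree(D)=0, level(D)=1, enqueue
  process D: level=1
    D->C: in-degree(C)=0, level(C)=2, enqueue
  process C: level=2
    C->A: in-degree(A)=0, level(A)=3, enqueue
  process A: level=3
All levels: A:3, B:0, C:2, D:1

Answer: A:3, B:0, C:2, D:1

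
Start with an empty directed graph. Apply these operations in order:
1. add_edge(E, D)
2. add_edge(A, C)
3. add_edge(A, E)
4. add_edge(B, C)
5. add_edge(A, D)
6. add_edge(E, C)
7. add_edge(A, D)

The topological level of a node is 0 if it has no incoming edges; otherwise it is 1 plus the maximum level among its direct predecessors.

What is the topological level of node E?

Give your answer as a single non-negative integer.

Answer: 1

Derivation:
Op 1: add_edge(E, D). Edges now: 1
Op 2: add_edge(A, C). Edges now: 2
Op 3: add_edge(A, E). Edges now: 3
Op 4: add_edge(B, C). Edges now: 4
Op 5: add_edge(A, D). Edges now: 5
Op 6: add_edge(E, C). Edges now: 6
Op 7: add_edge(A, D) (duplicate, no change). Edges now: 6
Compute levels (Kahn BFS):
  sources (in-degree 0): A, B
  process A: level=0
    A->C: in-degree(C)=2, level(C)>=1
    A->D: in-degree(D)=1, level(D)>=1
    A->E: in-degree(E)=0, level(E)=1, enqueue
  process B: level=0
    B->C: in-degree(C)=1, level(C)>=1
  process E: level=1
    E->C: in-degree(C)=0, level(C)=2, enqueue
    E->D: in-degree(D)=0, level(D)=2, enqueue
  process C: level=2
  process D: level=2
All levels: A:0, B:0, C:2, D:2, E:1
level(E) = 1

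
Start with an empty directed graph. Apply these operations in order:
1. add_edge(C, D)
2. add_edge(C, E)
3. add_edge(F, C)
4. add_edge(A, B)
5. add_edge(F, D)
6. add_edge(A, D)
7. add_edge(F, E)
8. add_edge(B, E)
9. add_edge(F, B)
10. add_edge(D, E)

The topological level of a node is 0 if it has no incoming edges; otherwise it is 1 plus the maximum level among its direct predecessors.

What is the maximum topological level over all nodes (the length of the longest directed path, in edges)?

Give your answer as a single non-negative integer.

Answer: 3

Derivation:
Op 1: add_edge(C, D). Edges now: 1
Op 2: add_edge(C, E). Edges now: 2
Op 3: add_edge(F, C). Edges now: 3
Op 4: add_edge(A, B). Edges now: 4
Op 5: add_edge(F, D). Edges now: 5
Op 6: add_edge(A, D). Edges now: 6
Op 7: add_edge(F, E). Edges now: 7
Op 8: add_edge(B, E). Edges now: 8
Op 9: add_edge(F, B). Edges now: 9
Op 10: add_edge(D, E). Edges now: 10
Compute levels (Kahn BFS):
  sources (in-degree 0): A, F
  process A: level=0
    A->B: in-degree(B)=1, level(B)>=1
    A->D: in-degree(D)=2, level(D)>=1
  process F: level=0
    F->B: in-degree(B)=0, level(B)=1, enqueue
    F->C: in-degree(C)=0, level(C)=1, enqueue
    F->D: in-degree(D)=1, level(D)>=1
    F->E: in-degree(E)=3, level(E)>=1
  process B: level=1
    B->E: in-degree(E)=2, level(E)>=2
  process C: level=1
    C->D: in-degree(D)=0, level(D)=2, enqueue
    C->E: in-degree(E)=1, level(E)>=2
  process D: level=2
    D->E: in-degree(E)=0, level(E)=3, enqueue
  process E: level=3
All levels: A:0, B:1, C:1, D:2, E:3, F:0
max level = 3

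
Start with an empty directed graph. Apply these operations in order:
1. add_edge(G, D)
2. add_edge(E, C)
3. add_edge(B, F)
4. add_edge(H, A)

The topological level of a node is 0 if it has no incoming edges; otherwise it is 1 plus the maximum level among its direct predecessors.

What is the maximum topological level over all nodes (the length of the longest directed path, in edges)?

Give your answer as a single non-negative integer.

Answer: 1

Derivation:
Op 1: add_edge(G, D). Edges now: 1
Op 2: add_edge(E, C). Edges now: 2
Op 3: add_edge(B, F). Edges now: 3
Op 4: add_edge(H, A). Edges now: 4
Compute levels (Kahn BFS):
  sources (in-degree 0): B, E, G, H
  process B: level=0
    B->F: in-degree(F)=0, level(F)=1, enqueue
  process E: level=0
    E->C: in-degree(C)=0, level(C)=1, enqueue
  process G: level=0
    G->D: in-degree(D)=0, level(D)=1, enqueue
  process H: level=0
    H->A: in-degree(A)=0, level(A)=1, enqueue
  process F: level=1
  process C: level=1
  process D: level=1
  process A: level=1
All levels: A:1, B:0, C:1, D:1, E:0, F:1, G:0, H:0
max level = 1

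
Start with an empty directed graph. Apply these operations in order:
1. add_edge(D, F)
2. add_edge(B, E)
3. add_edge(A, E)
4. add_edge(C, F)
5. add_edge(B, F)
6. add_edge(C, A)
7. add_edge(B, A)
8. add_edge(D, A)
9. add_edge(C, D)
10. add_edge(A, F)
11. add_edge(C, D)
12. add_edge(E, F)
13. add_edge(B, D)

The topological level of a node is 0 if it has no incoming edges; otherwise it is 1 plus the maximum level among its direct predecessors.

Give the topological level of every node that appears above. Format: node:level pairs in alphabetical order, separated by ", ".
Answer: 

Op 1: add_edge(D, F). Edges now: 1
Op 2: add_edge(B, E). Edges now: 2
Op 3: add_edge(A, E). Edges now: 3
Op 4: add_edge(C, F). Edges now: 4
Op 5: add_edge(B, F). Edges now: 5
Op 6: add_edge(C, A). Edges now: 6
Op 7: add_edge(B, A). Edges now: 7
Op 8: add_edge(D, A). Edges now: 8
Op 9: add_edge(C, D). Edges now: 9
Op 10: add_edge(A, F). Edges now: 10
Op 11: add_edge(C, D) (duplicate, no change). Edges now: 10
Op 12: add_edge(E, F). Edges now: 11
Op 13: add_edge(B, D). Edges now: 12
Compute levels (Kahn BFS):
  sources (in-degree 0): B, C
  process B: level=0
    B->A: in-degree(A)=2, level(A)>=1
    B->D: in-degree(D)=1, level(D)>=1
    B->E: in-degree(E)=1, level(E)>=1
    B->F: in-degree(F)=4, level(F)>=1
  process C: level=0
    C->A: in-degree(A)=1, level(A)>=1
    C->D: in-degree(D)=0, level(D)=1, enqueue
    C->F: in-degree(F)=3, level(F)>=1
  process D: level=1
    D->A: in-degree(A)=0, level(A)=2, enqueue
    D->F: in-degree(F)=2, level(F)>=2
  process A: level=2
    A->E: in-degree(E)=0, level(E)=3, enqueue
    A->F: in-degree(F)=1, level(F)>=3
  process E: level=3
    E->F: in-degree(F)=0, level(F)=4, enqueue
  process F: level=4
All levels: A:2, B:0, C:0, D:1, E:3, F:4

Answer: A:2, B:0, C:0, D:1, E:3, F:4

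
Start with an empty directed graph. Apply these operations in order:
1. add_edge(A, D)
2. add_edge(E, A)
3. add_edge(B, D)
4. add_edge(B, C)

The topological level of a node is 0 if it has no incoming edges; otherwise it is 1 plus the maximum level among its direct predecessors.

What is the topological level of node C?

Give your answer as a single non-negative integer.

Op 1: add_edge(A, D). Edges now: 1
Op 2: add_edge(E, A). Edges now: 2
Op 3: add_edge(B, D). Edges now: 3
Op 4: add_edge(B, C). Edges now: 4
Compute levels (Kahn BFS):
  sources (in-degree 0): B, E
  process B: level=0
    B->C: in-degree(C)=0, level(C)=1, enqueue
    B->D: in-degree(D)=1, level(D)>=1
  process E: level=0
    E->A: in-degree(A)=0, level(A)=1, enqueue
  process C: level=1
  process A: level=1
    A->D: in-degree(D)=0, level(D)=2, enqueue
  process D: level=2
All levels: A:1, B:0, C:1, D:2, E:0
level(C) = 1

Answer: 1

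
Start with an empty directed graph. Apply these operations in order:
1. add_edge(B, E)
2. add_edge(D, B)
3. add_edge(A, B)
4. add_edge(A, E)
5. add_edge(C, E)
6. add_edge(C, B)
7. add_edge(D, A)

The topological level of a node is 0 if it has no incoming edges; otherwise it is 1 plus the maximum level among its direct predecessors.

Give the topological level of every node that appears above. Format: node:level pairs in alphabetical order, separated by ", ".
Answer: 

Op 1: add_edge(B, E). Edges now: 1
Op 2: add_edge(D, B). Edges now: 2
Op 3: add_edge(A, B). Edges now: 3
Op 4: add_edge(A, E). Edges now: 4
Op 5: add_edge(C, E). Edges now: 5
Op 6: add_edge(C, B). Edges now: 6
Op 7: add_edge(D, A). Edges now: 7
Compute levels (Kahn BFS):
  sources (in-degree 0): C, D
  process C: level=0
    C->B: in-degree(B)=2, level(B)>=1
    C->E: in-degree(E)=2, level(E)>=1
  process D: level=0
    D->A: in-degree(A)=0, level(A)=1, enqueue
    D->B: in-degree(B)=1, level(B)>=1
  process A: level=1
    A->B: in-degree(B)=0, level(B)=2, enqueue
    A->E: in-degree(E)=1, level(E)>=2
  process B: level=2
    B->E: in-degree(E)=0, level(E)=3, enqueue
  process E: level=3
All levels: A:1, B:2, C:0, D:0, E:3

Answer: A:1, B:2, C:0, D:0, E:3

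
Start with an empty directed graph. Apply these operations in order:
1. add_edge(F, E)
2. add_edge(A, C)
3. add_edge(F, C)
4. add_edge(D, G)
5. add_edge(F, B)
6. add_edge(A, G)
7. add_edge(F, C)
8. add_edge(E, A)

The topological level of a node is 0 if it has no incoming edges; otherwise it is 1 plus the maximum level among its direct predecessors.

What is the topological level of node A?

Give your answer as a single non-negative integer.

Answer: 2

Derivation:
Op 1: add_edge(F, E). Edges now: 1
Op 2: add_edge(A, C). Edges now: 2
Op 3: add_edge(F, C). Edges now: 3
Op 4: add_edge(D, G). Edges now: 4
Op 5: add_edge(F, B). Edges now: 5
Op 6: add_edge(A, G). Edges now: 6
Op 7: add_edge(F, C) (duplicate, no change). Edges now: 6
Op 8: add_edge(E, A). Edges now: 7
Compute levels (Kahn BFS):
  sources (in-degree 0): D, F
  process D: level=0
    D->G: in-degree(G)=1, level(G)>=1
  process F: level=0
    F->B: in-degree(B)=0, level(B)=1, enqueue
    F->C: in-degree(C)=1, level(C)>=1
    F->E: in-degree(E)=0, level(E)=1, enqueue
  process B: level=1
  process E: level=1
    E->A: in-degree(A)=0, level(A)=2, enqueue
  process A: level=2
    A->C: in-degree(C)=0, level(C)=3, enqueue
    A->G: in-degree(G)=0, level(G)=3, enqueue
  process C: level=3
  process G: level=3
All levels: A:2, B:1, C:3, D:0, E:1, F:0, G:3
level(A) = 2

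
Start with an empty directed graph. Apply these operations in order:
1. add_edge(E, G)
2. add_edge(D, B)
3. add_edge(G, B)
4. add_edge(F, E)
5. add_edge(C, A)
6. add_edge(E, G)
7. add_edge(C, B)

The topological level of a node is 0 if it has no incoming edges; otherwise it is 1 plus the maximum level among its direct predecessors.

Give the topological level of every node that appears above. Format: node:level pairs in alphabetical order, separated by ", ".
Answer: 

Answer: A:1, B:3, C:0, D:0, E:1, F:0, G:2

Derivation:
Op 1: add_edge(E, G). Edges now: 1
Op 2: add_edge(D, B). Edges now: 2
Op 3: add_edge(G, B). Edges now: 3
Op 4: add_edge(F, E). Edges now: 4
Op 5: add_edge(C, A). Edges now: 5
Op 6: add_edge(E, G) (duplicate, no change). Edges now: 5
Op 7: add_edge(C, B). Edges now: 6
Compute levels (Kahn BFS):
  sources (in-degree 0): C, D, F
  process C: level=0
    C->A: in-degree(A)=0, level(A)=1, enqueue
    C->B: in-degree(B)=2, level(B)>=1
  process D: level=0
    D->B: in-degree(B)=1, level(B)>=1
  process F: level=0
    F->E: in-degree(E)=0, level(E)=1, enqueue
  process A: level=1
  process E: level=1
    E->G: in-degree(G)=0, level(G)=2, enqueue
  process G: level=2
    G->B: in-degree(B)=0, level(B)=3, enqueue
  process B: level=3
All levels: A:1, B:3, C:0, D:0, E:1, F:0, G:2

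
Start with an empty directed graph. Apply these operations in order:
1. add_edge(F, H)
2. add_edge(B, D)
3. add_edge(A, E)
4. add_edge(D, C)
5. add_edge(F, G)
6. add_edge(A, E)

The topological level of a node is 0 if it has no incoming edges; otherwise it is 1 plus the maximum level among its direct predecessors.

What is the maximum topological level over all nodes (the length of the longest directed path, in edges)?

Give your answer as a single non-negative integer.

Answer: 2

Derivation:
Op 1: add_edge(F, H). Edges now: 1
Op 2: add_edge(B, D). Edges now: 2
Op 3: add_edge(A, E). Edges now: 3
Op 4: add_edge(D, C). Edges now: 4
Op 5: add_edge(F, G). Edges now: 5
Op 6: add_edge(A, E) (duplicate, no change). Edges now: 5
Compute levels (Kahn BFS):
  sources (in-degree 0): A, B, F
  process A: level=0
    A->E: in-degree(E)=0, level(E)=1, enqueue
  process B: level=0
    B->D: in-degree(D)=0, level(D)=1, enqueue
  process F: level=0
    F->G: in-degree(G)=0, level(G)=1, enqueue
    F->H: in-degree(H)=0, level(H)=1, enqueue
  process E: level=1
  process D: level=1
    D->C: in-degree(C)=0, level(C)=2, enqueue
  process G: level=1
  process H: level=1
  process C: level=2
All levels: A:0, B:0, C:2, D:1, E:1, F:0, G:1, H:1
max level = 2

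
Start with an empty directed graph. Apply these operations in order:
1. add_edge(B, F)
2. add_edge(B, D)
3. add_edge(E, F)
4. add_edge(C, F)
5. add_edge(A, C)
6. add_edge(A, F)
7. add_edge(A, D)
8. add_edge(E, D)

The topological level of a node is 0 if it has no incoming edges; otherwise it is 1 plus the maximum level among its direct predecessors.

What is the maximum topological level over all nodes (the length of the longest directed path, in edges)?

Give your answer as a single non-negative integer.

Op 1: add_edge(B, F). Edges now: 1
Op 2: add_edge(B, D). Edges now: 2
Op 3: add_edge(E, F). Edges now: 3
Op 4: add_edge(C, F). Edges now: 4
Op 5: add_edge(A, C). Edges now: 5
Op 6: add_edge(A, F). Edges now: 6
Op 7: add_edge(A, D). Edges now: 7
Op 8: add_edge(E, D). Edges now: 8
Compute levels (Kahn BFS):
  sources (in-degree 0): A, B, E
  process A: level=0
    A->C: in-degree(C)=0, level(C)=1, enqueue
    A->D: in-degree(D)=2, level(D)>=1
    A->F: in-degree(F)=3, level(F)>=1
  process B: level=0
    B->D: in-degree(D)=1, level(D)>=1
    B->F: in-degree(F)=2, level(F)>=1
  process E: level=0
    E->D: in-degree(D)=0, level(D)=1, enqueue
    E->F: in-degree(F)=1, level(F)>=1
  process C: level=1
    C->F: in-degree(F)=0, level(F)=2, enqueue
  process D: level=1
  process F: level=2
All levels: A:0, B:0, C:1, D:1, E:0, F:2
max level = 2

Answer: 2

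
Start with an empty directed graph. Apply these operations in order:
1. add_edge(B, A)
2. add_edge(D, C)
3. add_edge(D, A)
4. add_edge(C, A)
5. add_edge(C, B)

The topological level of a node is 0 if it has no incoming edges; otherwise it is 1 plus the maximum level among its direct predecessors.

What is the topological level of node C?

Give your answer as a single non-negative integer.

Op 1: add_edge(B, A). Edges now: 1
Op 2: add_edge(D, C). Edges now: 2
Op 3: add_edge(D, A). Edges now: 3
Op 4: add_edge(C, A). Edges now: 4
Op 5: add_edge(C, B). Edges now: 5
Compute levels (Kahn BFS):
  sources (in-degree 0): D
  process D: level=0
    D->A: in-degree(A)=2, level(A)>=1
    D->C: in-degree(C)=0, level(C)=1, enqueue
  process C: level=1
    C->A: in-degree(A)=1, level(A)>=2
    C->B: in-degree(B)=0, level(B)=2, enqueue
  process B: level=2
    B->A: in-degree(A)=0, level(A)=3, enqueue
  process A: level=3
All levels: A:3, B:2, C:1, D:0
level(C) = 1

Answer: 1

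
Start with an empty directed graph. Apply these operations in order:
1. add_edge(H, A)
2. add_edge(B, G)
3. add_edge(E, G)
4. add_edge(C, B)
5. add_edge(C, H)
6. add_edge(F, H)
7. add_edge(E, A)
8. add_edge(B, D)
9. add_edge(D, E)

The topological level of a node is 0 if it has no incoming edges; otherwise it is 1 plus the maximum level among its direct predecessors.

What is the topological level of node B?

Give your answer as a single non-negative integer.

Answer: 1

Derivation:
Op 1: add_edge(H, A). Edges now: 1
Op 2: add_edge(B, G). Edges now: 2
Op 3: add_edge(E, G). Edges now: 3
Op 4: add_edge(C, B). Edges now: 4
Op 5: add_edge(C, H). Edges now: 5
Op 6: add_edge(F, H). Edges now: 6
Op 7: add_edge(E, A). Edges now: 7
Op 8: add_edge(B, D). Edges now: 8
Op 9: add_edge(D, E). Edges now: 9
Compute levels (Kahn BFS):
  sources (in-degree 0): C, F
  process C: level=0
    C->B: in-degree(B)=0, level(B)=1, enqueue
    C->H: in-degree(H)=1, level(H)>=1
  process F: level=0
    F->H: in-degree(H)=0, level(H)=1, enqueue
  process B: level=1
    B->D: in-degree(D)=0, level(D)=2, enqueue
    B->G: in-degree(G)=1, level(G)>=2
  process H: level=1
    H->A: in-degree(A)=1, level(A)>=2
  process D: level=2
    D->E: in-degree(E)=0, level(E)=3, enqueue
  process E: level=3
    E->A: in-degree(A)=0, level(A)=4, enqueue
    E->G: in-degree(G)=0, level(G)=4, enqueue
  process A: level=4
  process G: level=4
All levels: A:4, B:1, C:0, D:2, E:3, F:0, G:4, H:1
level(B) = 1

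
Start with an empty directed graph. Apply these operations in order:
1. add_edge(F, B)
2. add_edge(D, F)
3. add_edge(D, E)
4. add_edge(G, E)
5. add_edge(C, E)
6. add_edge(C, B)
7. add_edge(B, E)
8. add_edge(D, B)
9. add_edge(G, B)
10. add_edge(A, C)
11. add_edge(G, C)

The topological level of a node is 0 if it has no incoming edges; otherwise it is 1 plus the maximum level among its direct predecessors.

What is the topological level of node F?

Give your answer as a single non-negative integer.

Op 1: add_edge(F, B). Edges now: 1
Op 2: add_edge(D, F). Edges now: 2
Op 3: add_edge(D, E). Edges now: 3
Op 4: add_edge(G, E). Edges now: 4
Op 5: add_edge(C, E). Edges now: 5
Op 6: add_edge(C, B). Edges now: 6
Op 7: add_edge(B, E). Edges now: 7
Op 8: add_edge(D, B). Edges now: 8
Op 9: add_edge(G, B). Edges now: 9
Op 10: add_edge(A, C). Edges now: 10
Op 11: add_edge(G, C). Edges now: 11
Compute levels (Kahn BFS):
  sources (in-degree 0): A, D, G
  process A: level=0
    A->C: in-degree(C)=1, level(C)>=1
  process D: level=0
    D->B: in-degree(B)=3, level(B)>=1
    D->E: in-degree(E)=3, level(E)>=1
    D->F: in-degree(F)=0, level(F)=1, enqueue
  process G: level=0
    G->B: in-degree(B)=2, level(B)>=1
    G->C: in-degree(C)=0, level(C)=1, enqueue
    G->E: in-degree(E)=2, level(E)>=1
  process F: level=1
    F->B: in-degree(B)=1, level(B)>=2
  process C: level=1
    C->B: in-degree(B)=0, level(B)=2, enqueue
    C->E: in-degree(E)=1, level(E)>=2
  process B: level=2
    B->E: in-degree(E)=0, level(E)=3, enqueue
  process E: level=3
All levels: A:0, B:2, C:1, D:0, E:3, F:1, G:0
level(F) = 1

Answer: 1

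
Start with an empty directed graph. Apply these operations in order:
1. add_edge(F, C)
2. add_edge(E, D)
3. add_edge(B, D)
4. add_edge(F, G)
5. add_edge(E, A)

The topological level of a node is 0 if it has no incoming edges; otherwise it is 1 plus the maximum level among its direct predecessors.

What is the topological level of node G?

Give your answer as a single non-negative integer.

Op 1: add_edge(F, C). Edges now: 1
Op 2: add_edge(E, D). Edges now: 2
Op 3: add_edge(B, D). Edges now: 3
Op 4: add_edge(F, G). Edges now: 4
Op 5: add_edge(E, A). Edges now: 5
Compute levels (Kahn BFS):
  sources (in-degree 0): B, E, F
  process B: level=0
    B->D: in-degree(D)=1, level(D)>=1
  process E: level=0
    E->A: in-degree(A)=0, level(A)=1, enqueue
    E->D: in-degree(D)=0, level(D)=1, enqueue
  process F: level=0
    F->C: in-degree(C)=0, level(C)=1, enqueue
    F->G: in-degree(G)=0, level(G)=1, enqueue
  process A: level=1
  process D: level=1
  process C: level=1
  process G: level=1
All levels: A:1, B:0, C:1, D:1, E:0, F:0, G:1
level(G) = 1

Answer: 1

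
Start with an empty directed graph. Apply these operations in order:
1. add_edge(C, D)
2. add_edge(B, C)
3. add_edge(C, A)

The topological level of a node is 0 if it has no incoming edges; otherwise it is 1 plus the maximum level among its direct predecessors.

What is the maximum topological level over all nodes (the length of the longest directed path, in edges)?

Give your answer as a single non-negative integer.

Op 1: add_edge(C, D). Edges now: 1
Op 2: add_edge(B, C). Edges now: 2
Op 3: add_edge(C, A). Edges now: 3
Compute levels (Kahn BFS):
  sources (in-degree 0): B
  process B: level=0
    B->C: in-degree(C)=0, level(C)=1, enqueue
  process C: level=1
    C->A: in-degree(A)=0, level(A)=2, enqueue
    C->D: in-degree(D)=0, level(D)=2, enqueue
  process A: level=2
  process D: level=2
All levels: A:2, B:0, C:1, D:2
max level = 2

Answer: 2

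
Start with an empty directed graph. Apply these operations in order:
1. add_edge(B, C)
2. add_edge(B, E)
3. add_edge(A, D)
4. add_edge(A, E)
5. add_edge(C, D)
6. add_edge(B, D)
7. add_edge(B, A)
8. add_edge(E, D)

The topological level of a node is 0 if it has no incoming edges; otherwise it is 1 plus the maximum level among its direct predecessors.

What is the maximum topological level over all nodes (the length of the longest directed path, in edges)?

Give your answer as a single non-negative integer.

Op 1: add_edge(B, C). Edges now: 1
Op 2: add_edge(B, E). Edges now: 2
Op 3: add_edge(A, D). Edges now: 3
Op 4: add_edge(A, E). Edges now: 4
Op 5: add_edge(C, D). Edges now: 5
Op 6: add_edge(B, D). Edges now: 6
Op 7: add_edge(B, A). Edges now: 7
Op 8: add_edge(E, D). Edges now: 8
Compute levels (Kahn BFS):
  sources (in-degree 0): B
  process B: level=0
    B->A: in-degree(A)=0, level(A)=1, enqueue
    B->C: in-degree(C)=0, level(C)=1, enqueue
    B->D: in-degree(D)=3, level(D)>=1
    B->E: in-degree(E)=1, level(E)>=1
  process A: level=1
    A->D: in-degree(D)=2, level(D)>=2
    A->E: in-degree(E)=0, level(E)=2, enqueue
  process C: level=1
    C->D: in-degree(D)=1, level(D)>=2
  process E: level=2
    E->D: in-degree(D)=0, level(D)=3, enqueue
  process D: level=3
All levels: A:1, B:0, C:1, D:3, E:2
max level = 3

Answer: 3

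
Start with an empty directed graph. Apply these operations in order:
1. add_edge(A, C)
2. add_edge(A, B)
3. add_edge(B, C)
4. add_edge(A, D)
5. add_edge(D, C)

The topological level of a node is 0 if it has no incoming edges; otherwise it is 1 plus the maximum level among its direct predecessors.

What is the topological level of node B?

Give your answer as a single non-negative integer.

Op 1: add_edge(A, C). Edges now: 1
Op 2: add_edge(A, B). Edges now: 2
Op 3: add_edge(B, C). Edges now: 3
Op 4: add_edge(A, D). Edges now: 4
Op 5: add_edge(D, C). Edges now: 5
Compute levels (Kahn BFS):
  sources (in-degree 0): A
  process A: level=0
    A->B: in-degree(B)=0, level(B)=1, enqueue
    A->C: in-degree(C)=2, level(C)>=1
    A->D: in-degree(D)=0, level(D)=1, enqueue
  process B: level=1
    B->C: in-degree(C)=1, level(C)>=2
  process D: level=1
    D->C: in-degree(C)=0, level(C)=2, enqueue
  process C: level=2
All levels: A:0, B:1, C:2, D:1
level(B) = 1

Answer: 1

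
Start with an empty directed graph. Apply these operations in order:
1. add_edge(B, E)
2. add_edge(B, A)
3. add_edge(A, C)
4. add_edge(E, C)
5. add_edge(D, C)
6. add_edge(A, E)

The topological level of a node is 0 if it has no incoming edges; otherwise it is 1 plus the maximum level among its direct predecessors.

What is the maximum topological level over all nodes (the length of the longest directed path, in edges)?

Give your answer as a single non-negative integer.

Answer: 3

Derivation:
Op 1: add_edge(B, E). Edges now: 1
Op 2: add_edge(B, A). Edges now: 2
Op 3: add_edge(A, C). Edges now: 3
Op 4: add_edge(E, C). Edges now: 4
Op 5: add_edge(D, C). Edges now: 5
Op 6: add_edge(A, E). Edges now: 6
Compute levels (Kahn BFS):
  sources (in-degree 0): B, D
  process B: level=0
    B->A: in-degree(A)=0, level(A)=1, enqueue
    B->E: in-degree(E)=1, level(E)>=1
  process D: level=0
    D->C: in-degree(C)=2, level(C)>=1
  process A: level=1
    A->C: in-degree(C)=1, level(C)>=2
    A->E: in-degree(E)=0, level(E)=2, enqueue
  process E: level=2
    E->C: in-degree(C)=0, level(C)=3, enqueue
  process C: level=3
All levels: A:1, B:0, C:3, D:0, E:2
max level = 3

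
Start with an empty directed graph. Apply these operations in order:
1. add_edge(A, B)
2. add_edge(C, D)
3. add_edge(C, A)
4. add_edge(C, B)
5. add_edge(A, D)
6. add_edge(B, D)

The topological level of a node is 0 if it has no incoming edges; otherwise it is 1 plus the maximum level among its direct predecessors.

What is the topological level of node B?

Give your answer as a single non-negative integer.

Answer: 2

Derivation:
Op 1: add_edge(A, B). Edges now: 1
Op 2: add_edge(C, D). Edges now: 2
Op 3: add_edge(C, A). Edges now: 3
Op 4: add_edge(C, B). Edges now: 4
Op 5: add_edge(A, D). Edges now: 5
Op 6: add_edge(B, D). Edges now: 6
Compute levels (Kahn BFS):
  sources (in-degree 0): C
  process C: level=0
    C->A: in-degree(A)=0, level(A)=1, enqueue
    C->B: in-degree(B)=1, level(B)>=1
    C->D: in-degree(D)=2, level(D)>=1
  process A: level=1
    A->B: in-degree(B)=0, level(B)=2, enqueue
    A->D: in-degree(D)=1, level(D)>=2
  process B: level=2
    B->D: in-degree(D)=0, level(D)=3, enqueue
  process D: level=3
All levels: A:1, B:2, C:0, D:3
level(B) = 2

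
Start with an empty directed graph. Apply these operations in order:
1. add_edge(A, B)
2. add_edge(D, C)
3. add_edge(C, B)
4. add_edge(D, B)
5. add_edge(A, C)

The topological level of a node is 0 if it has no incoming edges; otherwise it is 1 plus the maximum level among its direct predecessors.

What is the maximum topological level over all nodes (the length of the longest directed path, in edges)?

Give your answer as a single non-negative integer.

Answer: 2

Derivation:
Op 1: add_edge(A, B). Edges now: 1
Op 2: add_edge(D, C). Edges now: 2
Op 3: add_edge(C, B). Edges now: 3
Op 4: add_edge(D, B). Edges now: 4
Op 5: add_edge(A, C). Edges now: 5
Compute levels (Kahn BFS):
  sources (in-degree 0): A, D
  process A: level=0
    A->B: in-degree(B)=2, level(B)>=1
    A->C: in-degree(C)=1, level(C)>=1
  process D: level=0
    D->B: in-degree(B)=1, level(B)>=1
    D->C: in-degree(C)=0, level(C)=1, enqueue
  process C: level=1
    C->B: in-degree(B)=0, level(B)=2, enqueue
  process B: level=2
All levels: A:0, B:2, C:1, D:0
max level = 2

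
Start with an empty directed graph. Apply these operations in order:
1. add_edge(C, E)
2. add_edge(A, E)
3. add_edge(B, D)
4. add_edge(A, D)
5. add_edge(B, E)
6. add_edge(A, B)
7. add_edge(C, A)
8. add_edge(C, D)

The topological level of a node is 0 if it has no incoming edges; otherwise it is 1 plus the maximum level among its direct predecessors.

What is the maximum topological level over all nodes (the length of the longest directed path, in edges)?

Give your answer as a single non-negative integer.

Answer: 3

Derivation:
Op 1: add_edge(C, E). Edges now: 1
Op 2: add_edge(A, E). Edges now: 2
Op 3: add_edge(B, D). Edges now: 3
Op 4: add_edge(A, D). Edges now: 4
Op 5: add_edge(B, E). Edges now: 5
Op 6: add_edge(A, B). Edges now: 6
Op 7: add_edge(C, A). Edges now: 7
Op 8: add_edge(C, D). Edges now: 8
Compute levels (Kahn BFS):
  sources (in-degree 0): C
  process C: level=0
    C->A: in-degree(A)=0, level(A)=1, enqueue
    C->D: in-degree(D)=2, level(D)>=1
    C->E: in-degree(E)=2, level(E)>=1
  process A: level=1
    A->B: in-degree(B)=0, level(B)=2, enqueue
    A->D: in-degree(D)=1, level(D)>=2
    A->E: in-degree(E)=1, level(E)>=2
  process B: level=2
    B->D: in-degree(D)=0, level(D)=3, enqueue
    B->E: in-degree(E)=0, level(E)=3, enqueue
  process D: level=3
  process E: level=3
All levels: A:1, B:2, C:0, D:3, E:3
max level = 3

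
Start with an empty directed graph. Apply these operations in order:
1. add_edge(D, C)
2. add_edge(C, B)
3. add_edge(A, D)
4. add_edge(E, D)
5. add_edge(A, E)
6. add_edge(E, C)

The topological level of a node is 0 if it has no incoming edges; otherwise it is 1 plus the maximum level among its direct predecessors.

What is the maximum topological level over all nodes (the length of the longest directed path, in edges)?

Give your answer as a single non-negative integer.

Op 1: add_edge(D, C). Edges now: 1
Op 2: add_edge(C, B). Edges now: 2
Op 3: add_edge(A, D). Edges now: 3
Op 4: add_edge(E, D). Edges now: 4
Op 5: add_edge(A, E). Edges now: 5
Op 6: add_edge(E, C). Edges now: 6
Compute levels (Kahn BFS):
  sources (in-degree 0): A
  process A: level=0
    A->D: in-degree(D)=1, level(D)>=1
    A->E: in-degree(E)=0, level(E)=1, enqueue
  process E: level=1
    E->C: in-degree(C)=1, level(C)>=2
    E->D: in-degree(D)=0, level(D)=2, enqueue
  process D: level=2
    D->C: in-degree(C)=0, level(C)=3, enqueue
  process C: level=3
    C->B: in-degree(B)=0, level(B)=4, enqueue
  process B: level=4
All levels: A:0, B:4, C:3, D:2, E:1
max level = 4

Answer: 4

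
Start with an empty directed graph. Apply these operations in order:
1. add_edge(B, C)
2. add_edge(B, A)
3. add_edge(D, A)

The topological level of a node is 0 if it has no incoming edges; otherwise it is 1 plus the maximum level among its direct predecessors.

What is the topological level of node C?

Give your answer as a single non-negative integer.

Answer: 1

Derivation:
Op 1: add_edge(B, C). Edges now: 1
Op 2: add_edge(B, A). Edges now: 2
Op 3: add_edge(D, A). Edges now: 3
Compute levels (Kahn BFS):
  sources (in-degree 0): B, D
  process B: level=0
    B->A: in-degree(A)=1, level(A)>=1
    B->C: in-degree(C)=0, level(C)=1, enqueue
  process D: level=0
    D->A: in-degree(A)=0, level(A)=1, enqueue
  process C: level=1
  process A: level=1
All levels: A:1, B:0, C:1, D:0
level(C) = 1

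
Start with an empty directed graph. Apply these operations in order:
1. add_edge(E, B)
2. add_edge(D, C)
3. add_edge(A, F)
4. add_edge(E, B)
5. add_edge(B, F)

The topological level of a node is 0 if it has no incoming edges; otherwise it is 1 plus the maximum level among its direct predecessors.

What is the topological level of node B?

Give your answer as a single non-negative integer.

Op 1: add_edge(E, B). Edges now: 1
Op 2: add_edge(D, C). Edges now: 2
Op 3: add_edge(A, F). Edges now: 3
Op 4: add_edge(E, B) (duplicate, no change). Edges now: 3
Op 5: add_edge(B, F). Edges now: 4
Compute levels (Kahn BFS):
  sources (in-degree 0): A, D, E
  process A: level=0
    A->F: in-degree(F)=1, level(F)>=1
  process D: level=0
    D->C: in-degree(C)=0, level(C)=1, enqueue
  process E: level=0
    E->B: in-degree(B)=0, level(B)=1, enqueue
  process C: level=1
  process B: level=1
    B->F: in-degree(F)=0, level(F)=2, enqueue
  process F: level=2
All levels: A:0, B:1, C:1, D:0, E:0, F:2
level(B) = 1

Answer: 1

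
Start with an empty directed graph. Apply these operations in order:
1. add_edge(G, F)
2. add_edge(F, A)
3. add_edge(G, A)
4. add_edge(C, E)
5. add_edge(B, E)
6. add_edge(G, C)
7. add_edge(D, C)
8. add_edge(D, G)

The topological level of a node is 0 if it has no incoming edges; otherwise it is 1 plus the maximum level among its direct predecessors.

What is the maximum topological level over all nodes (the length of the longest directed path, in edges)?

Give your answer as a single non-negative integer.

Answer: 3

Derivation:
Op 1: add_edge(G, F). Edges now: 1
Op 2: add_edge(F, A). Edges now: 2
Op 3: add_edge(G, A). Edges now: 3
Op 4: add_edge(C, E). Edges now: 4
Op 5: add_edge(B, E). Edges now: 5
Op 6: add_edge(G, C). Edges now: 6
Op 7: add_edge(D, C). Edges now: 7
Op 8: add_edge(D, G). Edges now: 8
Compute levels (Kahn BFS):
  sources (in-degree 0): B, D
  process B: level=0
    B->E: in-degree(E)=1, level(E)>=1
  process D: level=0
    D->C: in-degree(C)=1, level(C)>=1
    D->G: in-degree(G)=0, level(G)=1, enqueue
  process G: level=1
    G->A: in-degree(A)=1, level(A)>=2
    G->C: in-degree(C)=0, level(C)=2, enqueue
    G->F: in-degree(F)=0, level(F)=2, enqueue
  process C: level=2
    C->E: in-degree(E)=0, level(E)=3, enqueue
  process F: level=2
    F->A: in-degree(A)=0, level(A)=3, enqueue
  process E: level=3
  process A: level=3
All levels: A:3, B:0, C:2, D:0, E:3, F:2, G:1
max level = 3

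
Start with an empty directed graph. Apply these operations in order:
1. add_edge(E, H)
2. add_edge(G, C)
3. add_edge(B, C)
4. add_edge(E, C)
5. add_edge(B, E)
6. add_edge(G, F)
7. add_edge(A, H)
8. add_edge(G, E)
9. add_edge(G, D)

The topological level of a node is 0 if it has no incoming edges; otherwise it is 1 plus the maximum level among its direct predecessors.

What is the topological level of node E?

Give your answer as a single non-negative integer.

Answer: 1

Derivation:
Op 1: add_edge(E, H). Edges now: 1
Op 2: add_edge(G, C). Edges now: 2
Op 3: add_edge(B, C). Edges now: 3
Op 4: add_edge(E, C). Edges now: 4
Op 5: add_edge(B, E). Edges now: 5
Op 6: add_edge(G, F). Edges now: 6
Op 7: add_edge(A, H). Edges now: 7
Op 8: add_edge(G, E). Edges now: 8
Op 9: add_edge(G, D). Edges now: 9
Compute levels (Kahn BFS):
  sources (in-degree 0): A, B, G
  process A: level=0
    A->H: in-degree(H)=1, level(H)>=1
  process B: level=0
    B->C: in-degree(C)=2, level(C)>=1
    B->E: in-degree(E)=1, level(E)>=1
  process G: level=0
    G->C: in-degree(C)=1, level(C)>=1
    G->D: in-degree(D)=0, level(D)=1, enqueue
    G->E: in-degree(E)=0, level(E)=1, enqueue
    G->F: in-degree(F)=0, level(F)=1, enqueue
  process D: level=1
  process E: level=1
    E->C: in-degree(C)=0, level(C)=2, enqueue
    E->H: in-degree(H)=0, level(H)=2, enqueue
  process F: level=1
  process C: level=2
  process H: level=2
All levels: A:0, B:0, C:2, D:1, E:1, F:1, G:0, H:2
level(E) = 1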